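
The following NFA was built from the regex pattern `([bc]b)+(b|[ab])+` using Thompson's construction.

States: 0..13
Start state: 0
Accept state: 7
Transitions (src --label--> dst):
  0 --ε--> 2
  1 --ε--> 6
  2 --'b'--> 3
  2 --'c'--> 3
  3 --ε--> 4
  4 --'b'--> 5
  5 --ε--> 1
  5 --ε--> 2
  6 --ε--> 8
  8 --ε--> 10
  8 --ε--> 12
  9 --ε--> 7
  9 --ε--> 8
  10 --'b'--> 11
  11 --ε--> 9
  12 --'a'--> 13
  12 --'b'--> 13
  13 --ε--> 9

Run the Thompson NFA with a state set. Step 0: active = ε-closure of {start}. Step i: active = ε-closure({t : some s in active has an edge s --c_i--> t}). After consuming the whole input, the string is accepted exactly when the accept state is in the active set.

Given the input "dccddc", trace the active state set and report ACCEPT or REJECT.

initial (ε-close {0}): {0,2}
'd' @ 1: {}  — dead — no transitions
rest 'ccddc' ignored (set empty)
end set {} — state 7 not in

Answer: REJECT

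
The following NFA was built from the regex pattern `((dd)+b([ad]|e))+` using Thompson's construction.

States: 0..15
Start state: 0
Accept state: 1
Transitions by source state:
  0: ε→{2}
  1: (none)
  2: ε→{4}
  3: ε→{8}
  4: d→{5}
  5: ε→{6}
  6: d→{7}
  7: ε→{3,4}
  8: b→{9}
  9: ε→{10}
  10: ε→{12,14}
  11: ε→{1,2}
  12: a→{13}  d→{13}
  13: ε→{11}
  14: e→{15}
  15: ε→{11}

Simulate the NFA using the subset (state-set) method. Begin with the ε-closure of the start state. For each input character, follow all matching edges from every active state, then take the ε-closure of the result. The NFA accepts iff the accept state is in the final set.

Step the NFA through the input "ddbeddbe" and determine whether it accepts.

Answer: ACCEPT

Trace:
initial (ε-close {0}): {0,2,4}
'd' @ 1: {5,6}
'd' @ 2: {3,4,7,8}
'b' @ 3: {9,10,12,14}
'e' @ 4: {1,2,4,11,15}  [accepting]
'd' @ 5: {5,6}
'd' @ 6: {3,4,7,8}
'b' @ 7: {9,10,12,14}
'e' @ 8: {1,2,4,11,15}  [accepting]
end set {1,2,4,11,15} — state 1 in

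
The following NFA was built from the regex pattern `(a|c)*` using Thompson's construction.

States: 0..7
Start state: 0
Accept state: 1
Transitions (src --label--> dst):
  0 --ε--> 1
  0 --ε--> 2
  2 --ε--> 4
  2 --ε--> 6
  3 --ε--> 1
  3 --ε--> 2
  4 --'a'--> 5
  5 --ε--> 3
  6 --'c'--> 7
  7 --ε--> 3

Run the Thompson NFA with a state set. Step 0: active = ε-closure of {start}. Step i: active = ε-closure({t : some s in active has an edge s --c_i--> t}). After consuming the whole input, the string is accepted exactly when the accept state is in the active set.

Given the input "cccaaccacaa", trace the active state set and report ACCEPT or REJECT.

Answer: ACCEPT

Derivation:
start: ε-closure({0}) = {0,1,2,4,6}
'c' @ 1: {1,2,3,4,6,7}  (accept∈set)
'c' @ 2: {1,2,3,4,6,7}  (accept∈set)
'c' @ 3: {1,2,3,4,6,7}  (accept∈set)
'a' @ 4: {1,2,3,4,5,6}  (accept∈set)
'a' @ 5: {1,2,3,4,5,6}  (accept∈set)
'c' @ 6: {1,2,3,4,6,7}  (accept∈set)
'c' @ 7: {1,2,3,4,6,7}  (accept∈set)
'a' @ 8: {1,2,3,4,5,6}  (accept∈set)
'c' @ 9: {1,2,3,4,6,7}  (accept∈set)
'a' @ 10: {1,2,3,4,5,6}  (accept∈set)
'a' @ 11: {1,2,3,4,5,6}  (accept∈set)
after full input: {1,2,3,4,5,6}  (accept=1 in)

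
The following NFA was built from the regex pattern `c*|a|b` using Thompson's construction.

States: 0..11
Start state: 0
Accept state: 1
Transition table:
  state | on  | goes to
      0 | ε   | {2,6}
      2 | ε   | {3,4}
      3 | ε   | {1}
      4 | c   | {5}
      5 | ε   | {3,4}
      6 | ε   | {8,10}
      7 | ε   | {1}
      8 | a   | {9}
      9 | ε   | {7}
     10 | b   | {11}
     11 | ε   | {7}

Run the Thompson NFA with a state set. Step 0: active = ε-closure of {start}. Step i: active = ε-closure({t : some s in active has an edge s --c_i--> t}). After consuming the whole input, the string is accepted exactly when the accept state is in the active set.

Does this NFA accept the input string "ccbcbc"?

initial (ε-close {0}): {0,1,2,3,4,6,8,10}
'c' @ 1: {1,3,4,5}  [accepting]
'c' @ 2: {1,3,4,5}  [accepting]
'b' @ 3: {}  — state set empty
rest 'cbc' ignored (set empty)
end set {} — state 1 not in

Answer: REJECT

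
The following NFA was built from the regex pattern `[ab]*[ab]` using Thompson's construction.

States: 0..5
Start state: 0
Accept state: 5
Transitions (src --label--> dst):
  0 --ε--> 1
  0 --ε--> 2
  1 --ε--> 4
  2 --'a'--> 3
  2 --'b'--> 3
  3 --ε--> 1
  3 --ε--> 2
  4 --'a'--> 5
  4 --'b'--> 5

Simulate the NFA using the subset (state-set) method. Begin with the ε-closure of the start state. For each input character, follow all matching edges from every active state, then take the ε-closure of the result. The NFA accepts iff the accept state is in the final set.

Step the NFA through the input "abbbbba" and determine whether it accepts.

start: ε-closure({0}) = {0,1,2,4}
'a' @ 1: {1,2,3,4,5}  [accepting]
'b' @ 2: {1,2,3,4,5}  [accepting]
'b' @ 3: {1,2,3,4,5}  [accepting]
'b' @ 4: {1,2,3,4,5}  [accepting]
'b' @ 5: {1,2,3,4,5}  [accepting]
'b' @ 6: {1,2,3,4,5}  [accepting]
'a' @ 7: {1,2,3,4,5}  [accepting]
end set {1,2,3,4,5} — state 5 in

Answer: ACCEPT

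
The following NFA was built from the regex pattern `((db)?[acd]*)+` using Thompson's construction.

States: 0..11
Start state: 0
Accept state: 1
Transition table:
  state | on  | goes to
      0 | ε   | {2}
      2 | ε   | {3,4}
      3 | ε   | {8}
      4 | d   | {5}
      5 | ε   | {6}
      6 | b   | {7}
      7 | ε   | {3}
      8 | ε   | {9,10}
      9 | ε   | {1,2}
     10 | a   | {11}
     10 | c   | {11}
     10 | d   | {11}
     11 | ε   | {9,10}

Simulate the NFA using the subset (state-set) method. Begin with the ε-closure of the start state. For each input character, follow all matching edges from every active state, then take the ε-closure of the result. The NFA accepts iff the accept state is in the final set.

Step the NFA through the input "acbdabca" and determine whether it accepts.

Answer: REJECT

Steps:
S₀ = ε-closure({0}) = {0,1,2,3,4,8,9,10}
'a' @ 1: {1,2,3,4,8,9,10,11}  [accepting]
'c' @ 2: {1,2,3,4,8,9,10,11}  [accepting]
'b' @ 3: {}  — no active states
rest 'dabca' ignored (set empty)
after full input: {}  (accept=1 not in)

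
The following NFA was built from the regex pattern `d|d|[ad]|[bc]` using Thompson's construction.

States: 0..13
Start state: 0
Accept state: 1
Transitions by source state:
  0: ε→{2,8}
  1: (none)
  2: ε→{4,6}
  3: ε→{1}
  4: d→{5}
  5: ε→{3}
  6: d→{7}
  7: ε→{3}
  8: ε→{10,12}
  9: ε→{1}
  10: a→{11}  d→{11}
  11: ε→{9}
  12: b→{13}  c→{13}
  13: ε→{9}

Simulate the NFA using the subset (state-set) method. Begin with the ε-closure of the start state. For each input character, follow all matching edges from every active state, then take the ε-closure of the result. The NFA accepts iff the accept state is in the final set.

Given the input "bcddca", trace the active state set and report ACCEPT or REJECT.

S₀ = ε-closure({0}) = {0,2,4,6,8,10,12}
'b' @ 1: {1,9,13}  ✓accept
'c' @ 2: {}  — no active states
rest 'ddca' ignored (set empty)
final: {}; accept 1 not in set

Answer: REJECT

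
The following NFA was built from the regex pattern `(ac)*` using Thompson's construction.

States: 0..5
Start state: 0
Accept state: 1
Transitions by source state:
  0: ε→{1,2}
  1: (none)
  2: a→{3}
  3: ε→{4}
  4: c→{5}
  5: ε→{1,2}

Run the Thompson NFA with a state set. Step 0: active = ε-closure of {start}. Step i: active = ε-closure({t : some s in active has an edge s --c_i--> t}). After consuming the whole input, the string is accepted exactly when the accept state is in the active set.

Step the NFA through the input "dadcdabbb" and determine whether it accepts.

S₀ = ε-closure({0}) = {0,1,2}
'd' @ 1: {}  — dead — no transitions
rest 'adcdabbb' ignored (set empty)
final: {}; accept 1 not in set

Answer: REJECT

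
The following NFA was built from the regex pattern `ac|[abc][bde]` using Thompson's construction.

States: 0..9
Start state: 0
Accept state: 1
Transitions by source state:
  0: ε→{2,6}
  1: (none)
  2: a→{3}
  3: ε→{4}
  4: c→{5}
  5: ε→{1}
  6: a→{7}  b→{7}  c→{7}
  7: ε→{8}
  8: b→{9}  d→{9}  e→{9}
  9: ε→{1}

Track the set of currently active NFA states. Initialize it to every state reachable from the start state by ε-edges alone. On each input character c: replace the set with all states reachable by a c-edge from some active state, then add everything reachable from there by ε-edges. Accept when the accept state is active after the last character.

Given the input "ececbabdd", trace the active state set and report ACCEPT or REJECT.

Answer: REJECT

Trace:
initial (ε-close {0}): {0,2,6}
'e' @ 1: {}  — no active states
rest 'cecbabdd' ignored (set empty)
end set {} — state 1 not in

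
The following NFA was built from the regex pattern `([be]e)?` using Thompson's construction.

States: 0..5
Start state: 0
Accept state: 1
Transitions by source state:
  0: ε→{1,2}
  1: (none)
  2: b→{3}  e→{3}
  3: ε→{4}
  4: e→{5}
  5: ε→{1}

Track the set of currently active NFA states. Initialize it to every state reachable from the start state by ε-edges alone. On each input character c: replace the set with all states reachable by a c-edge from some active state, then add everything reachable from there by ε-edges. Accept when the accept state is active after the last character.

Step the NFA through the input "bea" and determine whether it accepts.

Answer: REJECT

Trace:
S₀ = ε-closure({0}) = {0,1,2}
'b' @ 1: {3,4}
'e' @ 2: {1,5}  [accepting]
'a' @ 3: {}  — state set empty
end set {} — state 1 not in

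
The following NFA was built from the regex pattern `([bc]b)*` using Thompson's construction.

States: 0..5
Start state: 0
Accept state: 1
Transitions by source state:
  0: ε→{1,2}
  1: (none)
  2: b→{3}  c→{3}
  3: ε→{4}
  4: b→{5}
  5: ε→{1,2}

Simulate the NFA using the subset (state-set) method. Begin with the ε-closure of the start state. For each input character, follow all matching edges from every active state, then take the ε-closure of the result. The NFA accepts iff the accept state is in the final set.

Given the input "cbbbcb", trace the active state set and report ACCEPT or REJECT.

Answer: ACCEPT

Steps:
S₀ = ε-closure({0}) = {0,1,2}
'c' @ 1: {3,4}
'b' @ 2: {1,2,5}  (accept∈set)
'b' @ 3: {3,4}
'b' @ 4: {1,2,5}  (accept∈set)
'c' @ 5: {3,4}
'b' @ 6: {1,2,5}  (accept∈set)
end set {1,2,5} — state 1 in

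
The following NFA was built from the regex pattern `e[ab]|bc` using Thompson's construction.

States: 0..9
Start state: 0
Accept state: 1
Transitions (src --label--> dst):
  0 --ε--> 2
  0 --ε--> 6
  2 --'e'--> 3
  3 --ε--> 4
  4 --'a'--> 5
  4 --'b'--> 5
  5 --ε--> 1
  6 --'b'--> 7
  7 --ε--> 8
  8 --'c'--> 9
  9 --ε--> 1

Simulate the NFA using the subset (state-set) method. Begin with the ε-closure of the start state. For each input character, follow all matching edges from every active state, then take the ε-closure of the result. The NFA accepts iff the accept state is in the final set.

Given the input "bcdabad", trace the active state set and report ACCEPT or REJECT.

S₀ = ε-closure({0}) = {0,2,6}
'b' @ 1: {7,8}
'c' @ 2: {1,9}  ✓accept
'd' @ 3: {}  — dead — no transitions
rest 'abad' ignored (set empty)
after full input: {}  (accept=1 not in)

Answer: REJECT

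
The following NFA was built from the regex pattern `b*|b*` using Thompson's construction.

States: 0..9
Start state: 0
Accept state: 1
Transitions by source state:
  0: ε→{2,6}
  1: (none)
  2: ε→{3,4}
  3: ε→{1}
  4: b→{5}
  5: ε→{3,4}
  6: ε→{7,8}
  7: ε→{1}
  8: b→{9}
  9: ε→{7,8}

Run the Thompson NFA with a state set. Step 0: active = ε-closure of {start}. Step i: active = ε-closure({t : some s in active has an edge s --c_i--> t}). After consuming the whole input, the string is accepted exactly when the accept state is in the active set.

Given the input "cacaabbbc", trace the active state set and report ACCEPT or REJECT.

initial (ε-close {0}): {0,1,2,3,4,6,7,8}
'c' @ 1: {}  — no active states
rest 'acaabbbc' ignored (set empty)
end set {} — state 1 not in

Answer: REJECT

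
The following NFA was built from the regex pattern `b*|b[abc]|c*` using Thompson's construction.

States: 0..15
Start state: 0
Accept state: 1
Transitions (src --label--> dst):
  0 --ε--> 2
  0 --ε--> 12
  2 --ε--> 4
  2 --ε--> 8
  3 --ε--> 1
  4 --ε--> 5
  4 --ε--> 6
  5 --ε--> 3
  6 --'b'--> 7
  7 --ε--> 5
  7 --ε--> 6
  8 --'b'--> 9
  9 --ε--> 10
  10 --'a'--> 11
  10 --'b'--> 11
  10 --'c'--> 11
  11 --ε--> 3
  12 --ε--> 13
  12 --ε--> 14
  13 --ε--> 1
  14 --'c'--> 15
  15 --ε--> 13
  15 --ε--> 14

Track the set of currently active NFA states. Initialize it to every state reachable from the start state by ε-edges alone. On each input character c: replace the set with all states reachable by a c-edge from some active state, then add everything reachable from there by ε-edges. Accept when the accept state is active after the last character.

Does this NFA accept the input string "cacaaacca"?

Answer: REJECT

Derivation:
S₀ = ε-closure({0}) = {0,1,2,3,4,5,6,8,12,13,14}
'c' @ 1: {1,13,14,15}  ✓accept
'a' @ 2: {}  — dead — no transitions
rest 'caaacca' ignored (set empty)
after full input: {}  (accept=1 not in)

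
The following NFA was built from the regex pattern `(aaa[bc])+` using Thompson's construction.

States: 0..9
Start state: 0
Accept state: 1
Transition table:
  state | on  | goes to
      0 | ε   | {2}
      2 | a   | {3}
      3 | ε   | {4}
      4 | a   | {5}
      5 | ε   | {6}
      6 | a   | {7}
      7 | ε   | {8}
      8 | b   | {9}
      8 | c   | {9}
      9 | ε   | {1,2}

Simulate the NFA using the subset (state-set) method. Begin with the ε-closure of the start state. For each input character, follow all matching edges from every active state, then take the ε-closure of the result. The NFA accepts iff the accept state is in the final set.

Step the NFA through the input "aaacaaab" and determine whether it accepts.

Answer: ACCEPT

Steps:
S₀ = ε-closure({0}) = {0,2}
'a' @ 1: {3,4}
'a' @ 2: {5,6}
'a' @ 3: {7,8}
'c' @ 4: {1,2,9}  (accept∈set)
'a' @ 5: {3,4}
'a' @ 6: {5,6}
'a' @ 7: {7,8}
'b' @ 8: {1,2,9}  (accept∈set)
after full input: {1,2,9}  (accept=1 in)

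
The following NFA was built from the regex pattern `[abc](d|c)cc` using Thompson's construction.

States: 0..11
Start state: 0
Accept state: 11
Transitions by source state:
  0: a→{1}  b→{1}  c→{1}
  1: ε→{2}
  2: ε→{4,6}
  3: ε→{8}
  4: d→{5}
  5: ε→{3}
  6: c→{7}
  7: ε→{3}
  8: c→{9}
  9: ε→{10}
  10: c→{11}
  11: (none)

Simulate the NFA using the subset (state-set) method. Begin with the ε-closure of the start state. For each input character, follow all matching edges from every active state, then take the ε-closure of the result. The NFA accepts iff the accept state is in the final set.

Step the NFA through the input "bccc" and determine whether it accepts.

S₀ = ε-closure({0}) = {0}
'b' @ 1: {1,2,4,6}
'c' @ 2: {3,7,8}
'c' @ 3: {9,10}
'c' @ 4: {11}  ✓accept
after full input: {11}  (accept=11 in)

Answer: ACCEPT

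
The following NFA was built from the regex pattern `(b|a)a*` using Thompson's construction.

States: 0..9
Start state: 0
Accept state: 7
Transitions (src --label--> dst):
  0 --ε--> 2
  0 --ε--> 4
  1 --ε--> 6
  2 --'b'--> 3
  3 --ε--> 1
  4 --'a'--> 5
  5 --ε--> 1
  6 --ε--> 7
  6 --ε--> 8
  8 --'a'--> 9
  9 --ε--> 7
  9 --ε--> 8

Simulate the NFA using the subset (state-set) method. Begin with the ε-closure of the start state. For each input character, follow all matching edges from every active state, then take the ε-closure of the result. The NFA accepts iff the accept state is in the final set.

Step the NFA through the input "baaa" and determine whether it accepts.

S₀ = ε-closure({0}) = {0,2,4}
'b' @ 1: {1,3,6,7,8}  (accept∈set)
'a' @ 2: {7,8,9}  (accept∈set)
'a' @ 3: {7,8,9}  (accept∈set)
'a' @ 4: {7,8,9}  (accept∈set)
after full input: {7,8,9}  (accept=7 in)

Answer: ACCEPT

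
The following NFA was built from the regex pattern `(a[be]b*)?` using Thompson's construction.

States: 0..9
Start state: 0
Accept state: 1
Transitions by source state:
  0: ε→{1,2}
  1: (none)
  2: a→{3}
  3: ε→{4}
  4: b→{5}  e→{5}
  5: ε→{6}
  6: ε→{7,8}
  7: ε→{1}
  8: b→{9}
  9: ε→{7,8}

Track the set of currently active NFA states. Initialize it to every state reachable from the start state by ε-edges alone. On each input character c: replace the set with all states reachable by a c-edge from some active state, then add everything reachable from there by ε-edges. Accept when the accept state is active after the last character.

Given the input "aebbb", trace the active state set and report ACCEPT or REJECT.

Answer: ACCEPT

Steps:
initial (ε-close {0}): {0,1,2}
'a' @ 1: {3,4}
'e' @ 2: {1,5,6,7,8}  [accepting]
'b' @ 3: {1,7,8,9}  [accepting]
'b' @ 4: {1,7,8,9}  [accepting]
'b' @ 5: {1,7,8,9}  [accepting]
end set {1,7,8,9} — state 1 in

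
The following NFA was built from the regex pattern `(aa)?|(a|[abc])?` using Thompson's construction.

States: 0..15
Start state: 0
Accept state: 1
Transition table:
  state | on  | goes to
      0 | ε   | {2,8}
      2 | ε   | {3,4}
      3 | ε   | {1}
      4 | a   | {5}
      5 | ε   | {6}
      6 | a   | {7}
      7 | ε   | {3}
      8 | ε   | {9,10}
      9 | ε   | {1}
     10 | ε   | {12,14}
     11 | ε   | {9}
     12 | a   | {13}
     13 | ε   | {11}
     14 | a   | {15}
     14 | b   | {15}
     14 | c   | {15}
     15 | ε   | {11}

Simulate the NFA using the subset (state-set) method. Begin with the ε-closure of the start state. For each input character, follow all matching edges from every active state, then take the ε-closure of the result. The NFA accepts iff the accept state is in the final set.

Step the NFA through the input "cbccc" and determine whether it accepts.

Answer: REJECT

Derivation:
initial (ε-close {0}): {0,1,2,3,4,8,9,10,12,14}
'c' @ 1: {1,9,11,15}  ✓accept
'b' @ 2: {}  — no active states
rest 'ccc' ignored (set empty)
final: {}; accept 1 not in set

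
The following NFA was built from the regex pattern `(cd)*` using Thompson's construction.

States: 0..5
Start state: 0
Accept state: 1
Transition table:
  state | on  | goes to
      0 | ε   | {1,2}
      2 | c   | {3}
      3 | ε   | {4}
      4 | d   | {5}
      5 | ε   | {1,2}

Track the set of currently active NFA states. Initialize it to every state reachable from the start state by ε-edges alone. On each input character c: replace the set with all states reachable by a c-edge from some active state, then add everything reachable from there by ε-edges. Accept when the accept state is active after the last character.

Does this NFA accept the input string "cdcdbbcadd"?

Answer: REJECT

Steps:
initial (ε-close {0}): {0,1,2}
'c' @ 1: {3,4}
'd' @ 2: {1,2,5}  (accept∈set)
'c' @ 3: {3,4}
'd' @ 4: {1,2,5}  (accept∈set)
'b' @ 5: {}  — no active states
rest 'bcadd' ignored (set empty)
end set {} — state 1 not in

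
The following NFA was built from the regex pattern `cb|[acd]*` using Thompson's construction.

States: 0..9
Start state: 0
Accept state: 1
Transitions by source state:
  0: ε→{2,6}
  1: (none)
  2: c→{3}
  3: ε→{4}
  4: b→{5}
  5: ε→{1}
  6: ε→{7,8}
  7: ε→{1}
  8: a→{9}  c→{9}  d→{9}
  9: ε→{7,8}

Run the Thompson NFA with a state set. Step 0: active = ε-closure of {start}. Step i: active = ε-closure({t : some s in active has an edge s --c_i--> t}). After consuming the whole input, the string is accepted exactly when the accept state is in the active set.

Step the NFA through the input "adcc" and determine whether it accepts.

Answer: ACCEPT

Steps:
S₀ = ε-closure({0}) = {0,1,2,6,7,8}
'a' @ 1: {1,7,8,9}  [accepting]
'd' @ 2: {1,7,8,9}  [accepting]
'c' @ 3: {1,7,8,9}  [accepting]
'c' @ 4: {1,7,8,9}  [accepting]
end set {1,7,8,9} — state 1 in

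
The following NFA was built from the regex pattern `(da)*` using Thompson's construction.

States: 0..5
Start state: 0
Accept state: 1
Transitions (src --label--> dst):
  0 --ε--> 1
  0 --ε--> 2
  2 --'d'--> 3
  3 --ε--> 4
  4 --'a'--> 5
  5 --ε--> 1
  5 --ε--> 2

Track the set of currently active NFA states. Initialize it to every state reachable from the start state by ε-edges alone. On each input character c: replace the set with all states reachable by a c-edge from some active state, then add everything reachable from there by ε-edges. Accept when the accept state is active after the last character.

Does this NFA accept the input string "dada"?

Answer: ACCEPT

Steps:
initial (ε-close {0}): {0,1,2}
'd' @ 1: {3,4}
'a' @ 2: {1,2,5}  (accept∈set)
'd' @ 3: {3,4}
'a' @ 4: {1,2,5}  (accept∈set)
after full input: {1,2,5}  (accept=1 in)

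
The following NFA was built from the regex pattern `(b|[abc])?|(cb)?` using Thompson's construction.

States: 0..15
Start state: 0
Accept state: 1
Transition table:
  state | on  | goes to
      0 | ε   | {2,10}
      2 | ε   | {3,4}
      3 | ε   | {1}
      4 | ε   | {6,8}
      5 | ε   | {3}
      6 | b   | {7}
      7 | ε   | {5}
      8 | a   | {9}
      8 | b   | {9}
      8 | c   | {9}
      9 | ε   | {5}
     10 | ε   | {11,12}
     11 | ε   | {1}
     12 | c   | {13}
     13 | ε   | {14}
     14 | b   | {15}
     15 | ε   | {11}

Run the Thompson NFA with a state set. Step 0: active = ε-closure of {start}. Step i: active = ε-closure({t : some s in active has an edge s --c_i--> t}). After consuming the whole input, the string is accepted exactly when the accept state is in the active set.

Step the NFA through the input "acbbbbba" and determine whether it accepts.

S₀ = ε-closure({0}) = {0,1,2,3,4,6,8,10,11,12}
'a' @ 1: {1,3,5,9}  ✓accept
'c' @ 2: {}  — dead — no transitions
rest 'bbbbba' ignored (set empty)
end set {} — state 1 not in

Answer: REJECT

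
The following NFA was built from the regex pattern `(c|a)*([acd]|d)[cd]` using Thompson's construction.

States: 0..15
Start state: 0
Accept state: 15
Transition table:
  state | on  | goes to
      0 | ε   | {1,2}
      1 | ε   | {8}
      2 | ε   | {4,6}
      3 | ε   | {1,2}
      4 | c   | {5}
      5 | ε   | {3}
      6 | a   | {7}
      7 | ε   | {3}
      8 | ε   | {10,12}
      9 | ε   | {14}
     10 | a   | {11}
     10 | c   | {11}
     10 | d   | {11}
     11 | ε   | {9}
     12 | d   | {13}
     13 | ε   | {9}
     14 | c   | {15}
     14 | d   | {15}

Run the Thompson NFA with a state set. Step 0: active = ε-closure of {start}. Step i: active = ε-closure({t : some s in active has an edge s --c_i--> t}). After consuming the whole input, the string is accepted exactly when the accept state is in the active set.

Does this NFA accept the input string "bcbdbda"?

initial (ε-close {0}): {0,1,2,4,6,8,10,12}
'b' @ 1: {}  — no active states
rest 'cbdbda' ignored (set empty)
after full input: {}  (accept=15 not in)

Answer: REJECT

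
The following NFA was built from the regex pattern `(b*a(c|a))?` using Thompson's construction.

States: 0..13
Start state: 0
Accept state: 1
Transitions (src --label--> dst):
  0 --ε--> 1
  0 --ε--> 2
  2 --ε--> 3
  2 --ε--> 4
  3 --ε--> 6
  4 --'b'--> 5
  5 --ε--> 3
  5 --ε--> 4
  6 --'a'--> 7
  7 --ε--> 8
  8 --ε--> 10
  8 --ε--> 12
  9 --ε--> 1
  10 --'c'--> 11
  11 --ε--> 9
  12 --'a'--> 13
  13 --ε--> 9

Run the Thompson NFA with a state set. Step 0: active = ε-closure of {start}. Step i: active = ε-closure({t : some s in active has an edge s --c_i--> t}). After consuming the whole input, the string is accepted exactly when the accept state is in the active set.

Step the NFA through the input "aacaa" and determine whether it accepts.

start: ε-closure({0}) = {0,1,2,3,4,6}
'a' @ 1: {7,8,10,12}
'a' @ 2: {1,9,13}  [accepting]
'c' @ 3: {}  — no active states
rest 'aa' ignored (set empty)
end set {} — state 1 not in

Answer: REJECT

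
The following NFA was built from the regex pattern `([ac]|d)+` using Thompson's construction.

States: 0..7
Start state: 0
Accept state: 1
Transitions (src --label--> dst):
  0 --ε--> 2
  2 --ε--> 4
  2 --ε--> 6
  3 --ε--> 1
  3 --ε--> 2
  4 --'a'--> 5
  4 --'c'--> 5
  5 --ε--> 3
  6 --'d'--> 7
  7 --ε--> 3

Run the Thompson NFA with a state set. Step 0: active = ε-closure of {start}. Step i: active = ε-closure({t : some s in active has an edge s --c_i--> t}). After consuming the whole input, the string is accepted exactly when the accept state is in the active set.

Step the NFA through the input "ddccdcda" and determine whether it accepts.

S₀ = ε-closure({0}) = {0,2,4,6}
'd' @ 1: {1,2,3,4,6,7}  ✓accept
'd' @ 2: {1,2,3,4,6,7}  ✓accept
'c' @ 3: {1,2,3,4,5,6}  ✓accept
'c' @ 4: {1,2,3,4,5,6}  ✓accept
'd' @ 5: {1,2,3,4,6,7}  ✓accept
'c' @ 6: {1,2,3,4,5,6}  ✓accept
'd' @ 7: {1,2,3,4,6,7}  ✓accept
'a' @ 8: {1,2,3,4,5,6}  ✓accept
end set {1,2,3,4,5,6} — state 1 in

Answer: ACCEPT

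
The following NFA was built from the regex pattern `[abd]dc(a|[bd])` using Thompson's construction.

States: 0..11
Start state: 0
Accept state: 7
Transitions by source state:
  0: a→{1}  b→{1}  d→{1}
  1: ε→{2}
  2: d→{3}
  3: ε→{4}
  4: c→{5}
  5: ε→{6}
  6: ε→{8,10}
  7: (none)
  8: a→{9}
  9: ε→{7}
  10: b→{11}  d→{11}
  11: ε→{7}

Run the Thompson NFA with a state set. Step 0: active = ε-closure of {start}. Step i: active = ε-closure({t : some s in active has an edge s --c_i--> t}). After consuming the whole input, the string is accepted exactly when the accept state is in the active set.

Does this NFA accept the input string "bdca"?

start: ε-closure({0}) = {0}
'b' @ 1: {1,2}
'd' @ 2: {3,4}
'c' @ 3: {5,6,8,10}
'a' @ 4: {7,9}  [accepting]
final: {7,9}; accept 7 in set

Answer: ACCEPT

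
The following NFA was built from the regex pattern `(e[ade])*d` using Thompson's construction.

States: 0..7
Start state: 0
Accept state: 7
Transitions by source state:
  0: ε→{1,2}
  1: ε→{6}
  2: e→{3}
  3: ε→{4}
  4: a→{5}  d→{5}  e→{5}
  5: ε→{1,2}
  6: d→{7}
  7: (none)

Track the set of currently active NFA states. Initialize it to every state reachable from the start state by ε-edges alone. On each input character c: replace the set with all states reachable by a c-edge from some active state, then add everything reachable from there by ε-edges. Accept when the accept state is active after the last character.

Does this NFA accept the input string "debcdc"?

S₀ = ε-closure({0}) = {0,1,2,6}
'd' @ 1: {7}  [accepting]
'e' @ 2: {}  — dead — no transitions
rest 'bcdc' ignored (set empty)
final: {}; accept 7 not in set

Answer: REJECT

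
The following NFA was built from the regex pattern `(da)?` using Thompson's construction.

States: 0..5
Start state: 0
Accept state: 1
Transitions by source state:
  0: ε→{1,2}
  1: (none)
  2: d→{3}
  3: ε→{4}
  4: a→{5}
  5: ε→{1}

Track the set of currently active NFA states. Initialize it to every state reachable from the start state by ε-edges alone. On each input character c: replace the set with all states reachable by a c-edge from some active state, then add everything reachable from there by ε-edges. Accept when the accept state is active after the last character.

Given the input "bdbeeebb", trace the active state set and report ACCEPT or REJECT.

Answer: REJECT

Trace:
S₀ = ε-closure({0}) = {0,1,2}
'b' @ 1: {}  — state set empty
rest 'dbeeebb' ignored (set empty)
end set {} — state 1 not in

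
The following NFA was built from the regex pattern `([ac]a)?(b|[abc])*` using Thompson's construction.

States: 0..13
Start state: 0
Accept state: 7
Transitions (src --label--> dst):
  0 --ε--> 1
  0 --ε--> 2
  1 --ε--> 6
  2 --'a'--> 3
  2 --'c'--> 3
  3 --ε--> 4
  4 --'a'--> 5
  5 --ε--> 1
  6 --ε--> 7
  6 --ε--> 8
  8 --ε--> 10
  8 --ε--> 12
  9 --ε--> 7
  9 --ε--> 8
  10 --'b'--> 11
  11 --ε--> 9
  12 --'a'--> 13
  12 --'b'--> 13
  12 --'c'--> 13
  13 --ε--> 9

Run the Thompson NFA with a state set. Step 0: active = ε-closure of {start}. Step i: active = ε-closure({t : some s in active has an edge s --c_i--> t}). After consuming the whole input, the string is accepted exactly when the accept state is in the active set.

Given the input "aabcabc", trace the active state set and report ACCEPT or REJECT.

Answer: ACCEPT

Trace:
start: ε-closure({0}) = {0,1,2,6,7,8,10,12}
'a' @ 1: {3,4,7,8,9,10,12,13}  (accept∈set)
'a' @ 2: {1,5,6,7,8,9,10,12,13}  (accept∈set)
'b' @ 3: {7,8,9,10,11,12,13}  (accept∈set)
'c' @ 4: {7,8,9,10,12,13}  (accept∈set)
'a' @ 5: {7,8,9,10,12,13}  (accept∈set)
'b' @ 6: {7,8,9,10,11,12,13}  (accept∈set)
'c' @ 7: {7,8,9,10,12,13}  (accept∈set)
after full input: {7,8,9,10,12,13}  (accept=7 in)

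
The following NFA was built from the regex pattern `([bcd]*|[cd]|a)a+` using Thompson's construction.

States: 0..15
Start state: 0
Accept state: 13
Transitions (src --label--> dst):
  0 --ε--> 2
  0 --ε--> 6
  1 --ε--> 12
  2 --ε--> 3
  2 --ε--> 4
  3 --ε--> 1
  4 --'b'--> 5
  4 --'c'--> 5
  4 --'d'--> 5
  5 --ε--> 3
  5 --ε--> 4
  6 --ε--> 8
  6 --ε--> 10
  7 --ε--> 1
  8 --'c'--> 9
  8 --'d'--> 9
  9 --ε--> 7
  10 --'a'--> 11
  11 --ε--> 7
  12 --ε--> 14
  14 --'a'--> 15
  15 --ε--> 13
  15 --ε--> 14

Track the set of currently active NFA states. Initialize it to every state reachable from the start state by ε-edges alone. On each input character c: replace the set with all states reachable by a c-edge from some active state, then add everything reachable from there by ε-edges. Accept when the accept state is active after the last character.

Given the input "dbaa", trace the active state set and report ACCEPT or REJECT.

S₀ = ε-closure({0}) = {0,1,2,3,4,6,8,10,12,14}
'd' @ 1: {1,3,4,5,7,9,12,14}
'b' @ 2: {1,3,4,5,12,14}
'a' @ 3: {13,14,15}  (accept∈set)
'a' @ 4: {13,14,15}  (accept∈set)
final: {13,14,15}; accept 13 in set

Answer: ACCEPT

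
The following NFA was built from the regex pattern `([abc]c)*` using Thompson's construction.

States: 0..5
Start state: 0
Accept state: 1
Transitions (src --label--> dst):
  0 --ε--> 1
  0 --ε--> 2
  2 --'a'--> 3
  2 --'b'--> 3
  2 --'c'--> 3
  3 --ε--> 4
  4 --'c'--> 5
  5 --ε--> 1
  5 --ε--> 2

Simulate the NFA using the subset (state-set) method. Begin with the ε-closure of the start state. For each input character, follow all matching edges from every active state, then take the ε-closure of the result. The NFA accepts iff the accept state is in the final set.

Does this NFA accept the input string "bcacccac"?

initial (ε-close {0}): {0,1,2}
'b' @ 1: {3,4}
'c' @ 2: {1,2,5}  [accepting]
'a' @ 3: {3,4}
'c' @ 4: {1,2,5}  [accepting]
'c' @ 5: {3,4}
'c' @ 6: {1,2,5}  [accepting]
'a' @ 7: {3,4}
'c' @ 8: {1,2,5}  [accepting]
after full input: {1,2,5}  (accept=1 in)

Answer: ACCEPT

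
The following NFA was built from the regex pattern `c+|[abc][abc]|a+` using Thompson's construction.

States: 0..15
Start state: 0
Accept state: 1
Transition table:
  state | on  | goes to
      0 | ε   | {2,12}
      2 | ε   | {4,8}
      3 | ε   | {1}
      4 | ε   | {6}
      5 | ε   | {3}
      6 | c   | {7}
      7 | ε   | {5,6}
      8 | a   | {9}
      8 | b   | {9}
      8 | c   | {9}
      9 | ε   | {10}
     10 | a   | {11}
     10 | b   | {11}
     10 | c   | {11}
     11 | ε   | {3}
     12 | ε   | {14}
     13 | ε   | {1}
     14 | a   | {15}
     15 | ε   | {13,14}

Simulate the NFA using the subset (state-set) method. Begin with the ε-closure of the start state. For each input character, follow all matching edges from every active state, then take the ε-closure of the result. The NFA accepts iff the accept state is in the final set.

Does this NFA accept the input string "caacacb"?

S₀ = ε-closure({0}) = {0,2,4,6,8,12,14}
'c' @ 1: {1,3,5,6,7,9,10}  ✓accept
'a' @ 2: {1,3,11}  ✓accept
'a' @ 3: {}  — no active states
rest 'cacb' ignored (set empty)
end set {} — state 1 not in

Answer: REJECT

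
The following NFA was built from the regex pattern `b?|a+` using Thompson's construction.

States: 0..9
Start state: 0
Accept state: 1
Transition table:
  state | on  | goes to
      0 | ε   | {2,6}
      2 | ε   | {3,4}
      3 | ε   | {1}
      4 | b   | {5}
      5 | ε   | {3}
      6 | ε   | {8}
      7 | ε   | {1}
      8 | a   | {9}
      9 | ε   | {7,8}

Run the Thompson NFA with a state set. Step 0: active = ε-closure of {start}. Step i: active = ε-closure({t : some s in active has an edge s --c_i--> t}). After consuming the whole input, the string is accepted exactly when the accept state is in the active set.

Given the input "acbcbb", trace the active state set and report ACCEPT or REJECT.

Answer: REJECT

Derivation:
initial (ε-close {0}): {0,1,2,3,4,6,8}
'a' @ 1: {1,7,8,9}  ✓accept
'c' @ 2: {}  — state set empty
rest 'bcbb' ignored (set empty)
after full input: {}  (accept=1 not in)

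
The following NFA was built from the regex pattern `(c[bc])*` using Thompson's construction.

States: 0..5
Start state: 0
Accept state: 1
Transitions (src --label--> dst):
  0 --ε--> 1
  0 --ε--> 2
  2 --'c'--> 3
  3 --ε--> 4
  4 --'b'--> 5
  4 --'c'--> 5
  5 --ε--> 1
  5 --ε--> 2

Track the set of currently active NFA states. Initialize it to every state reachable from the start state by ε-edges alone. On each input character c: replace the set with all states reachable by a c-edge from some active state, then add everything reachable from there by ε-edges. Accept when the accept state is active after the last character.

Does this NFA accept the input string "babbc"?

initial (ε-close {0}): {0,1,2}
'b' @ 1: {}  — state set empty
rest 'abbc' ignored (set empty)
end set {} — state 1 not in

Answer: REJECT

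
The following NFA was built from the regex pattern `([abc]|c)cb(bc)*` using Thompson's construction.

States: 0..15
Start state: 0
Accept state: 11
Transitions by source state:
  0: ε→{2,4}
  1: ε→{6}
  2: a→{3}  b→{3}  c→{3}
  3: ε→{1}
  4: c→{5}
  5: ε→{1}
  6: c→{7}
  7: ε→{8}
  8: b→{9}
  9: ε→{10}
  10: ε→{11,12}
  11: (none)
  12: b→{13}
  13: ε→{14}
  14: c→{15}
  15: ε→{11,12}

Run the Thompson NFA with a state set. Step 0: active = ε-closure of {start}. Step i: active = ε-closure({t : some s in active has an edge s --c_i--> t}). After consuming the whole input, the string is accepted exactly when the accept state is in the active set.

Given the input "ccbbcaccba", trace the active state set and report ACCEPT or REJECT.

Answer: REJECT

Trace:
S₀ = ε-closure({0}) = {0,2,4}
'c' @ 1: {1,3,5,6}
'c' @ 2: {7,8}
'b' @ 3: {9,10,11,12}  (accept∈set)
'b' @ 4: {13,14}
'c' @ 5: {11,12,15}  (accept∈set)
'a' @ 6: {}  — no active states
rest 'ccba' ignored (set empty)
end set {} — state 11 not in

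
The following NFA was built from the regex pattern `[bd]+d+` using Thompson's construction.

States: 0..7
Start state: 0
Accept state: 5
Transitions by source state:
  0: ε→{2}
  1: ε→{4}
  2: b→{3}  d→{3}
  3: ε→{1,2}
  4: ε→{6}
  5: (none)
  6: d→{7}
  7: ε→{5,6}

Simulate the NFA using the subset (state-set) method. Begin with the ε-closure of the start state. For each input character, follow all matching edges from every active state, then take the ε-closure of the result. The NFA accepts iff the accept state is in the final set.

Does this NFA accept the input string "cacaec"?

Answer: REJECT

Trace:
initial (ε-close {0}): {0,2}
'c' @ 1: {}  — no active states
rest 'acaec' ignored (set empty)
after full input: {}  (accept=5 not in)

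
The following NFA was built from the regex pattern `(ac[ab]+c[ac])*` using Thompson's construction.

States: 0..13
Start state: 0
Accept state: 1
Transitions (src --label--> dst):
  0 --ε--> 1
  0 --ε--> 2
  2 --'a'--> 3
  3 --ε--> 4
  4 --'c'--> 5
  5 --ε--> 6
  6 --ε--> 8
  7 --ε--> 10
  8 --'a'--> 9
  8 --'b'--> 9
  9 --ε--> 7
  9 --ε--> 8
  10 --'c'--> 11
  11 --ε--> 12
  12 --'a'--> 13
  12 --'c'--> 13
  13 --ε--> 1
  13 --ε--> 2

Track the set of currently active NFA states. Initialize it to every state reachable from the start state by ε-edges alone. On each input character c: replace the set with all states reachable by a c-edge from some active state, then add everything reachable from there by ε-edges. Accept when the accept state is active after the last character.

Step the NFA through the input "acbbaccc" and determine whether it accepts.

Answer: REJECT

Trace:
start: ε-closure({0}) = {0,1,2}
'a' @ 1: {3,4}
'c' @ 2: {5,6,8}
'b' @ 3: {7,8,9,10}
'b' @ 4: {7,8,9,10}
'a' @ 5: {7,8,9,10}
'c' @ 6: {11,12}
'c' @ 7: {1,2,13}  [accepting]
'c' @ 8: {}  — dead — no transitions
end set {} — state 1 not in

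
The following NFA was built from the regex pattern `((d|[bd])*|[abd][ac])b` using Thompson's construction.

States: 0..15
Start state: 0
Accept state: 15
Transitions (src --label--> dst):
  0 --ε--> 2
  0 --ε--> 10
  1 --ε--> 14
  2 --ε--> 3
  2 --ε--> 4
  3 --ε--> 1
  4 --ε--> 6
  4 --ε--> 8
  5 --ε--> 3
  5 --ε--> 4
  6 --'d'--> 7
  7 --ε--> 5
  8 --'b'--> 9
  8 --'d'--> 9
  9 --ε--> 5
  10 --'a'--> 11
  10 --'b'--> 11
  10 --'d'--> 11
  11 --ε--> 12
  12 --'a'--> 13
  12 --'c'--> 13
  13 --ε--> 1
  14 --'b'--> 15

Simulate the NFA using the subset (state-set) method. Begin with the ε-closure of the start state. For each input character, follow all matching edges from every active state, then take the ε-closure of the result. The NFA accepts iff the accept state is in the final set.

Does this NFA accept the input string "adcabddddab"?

Answer: REJECT

Trace:
initial (ε-close {0}): {0,1,2,3,4,6,8,10,14}
'a' @ 1: {11,12}
'd' @ 2: {}  — no active states
rest 'cabddddab' ignored (set empty)
final: {}; accept 15 not in set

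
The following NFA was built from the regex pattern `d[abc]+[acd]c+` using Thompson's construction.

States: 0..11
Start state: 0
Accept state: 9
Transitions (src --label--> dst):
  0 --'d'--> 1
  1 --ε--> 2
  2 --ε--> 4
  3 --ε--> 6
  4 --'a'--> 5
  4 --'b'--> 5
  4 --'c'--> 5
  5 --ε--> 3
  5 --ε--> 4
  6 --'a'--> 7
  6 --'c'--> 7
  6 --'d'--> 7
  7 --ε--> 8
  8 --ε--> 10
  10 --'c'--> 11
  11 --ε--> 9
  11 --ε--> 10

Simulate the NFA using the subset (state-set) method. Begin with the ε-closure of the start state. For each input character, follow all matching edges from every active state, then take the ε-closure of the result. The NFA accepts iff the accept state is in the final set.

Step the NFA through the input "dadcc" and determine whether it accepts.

start: ε-closure({0}) = {0}
'd' @ 1: {1,2,4}
'a' @ 2: {3,4,5,6}
'd' @ 3: {7,8,10}
'c' @ 4: {9,10,11}  [accepting]
'c' @ 5: {9,10,11}  [accepting]
after full input: {9,10,11}  (accept=9 in)

Answer: ACCEPT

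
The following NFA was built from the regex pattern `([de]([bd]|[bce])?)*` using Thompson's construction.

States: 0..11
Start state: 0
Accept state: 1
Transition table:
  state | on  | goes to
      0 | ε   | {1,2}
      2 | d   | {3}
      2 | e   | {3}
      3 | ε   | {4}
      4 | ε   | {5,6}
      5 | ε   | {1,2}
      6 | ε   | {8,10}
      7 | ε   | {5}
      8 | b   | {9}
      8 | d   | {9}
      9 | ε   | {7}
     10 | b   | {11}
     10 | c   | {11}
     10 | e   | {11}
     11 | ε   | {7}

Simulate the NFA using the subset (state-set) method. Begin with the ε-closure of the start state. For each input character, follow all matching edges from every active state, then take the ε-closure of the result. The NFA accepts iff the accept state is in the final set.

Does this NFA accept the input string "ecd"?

Answer: ACCEPT

Trace:
S₀ = ε-closure({0}) = {0,1,2}
'e' @ 1: {1,2,3,4,5,6,8,10}  [accepting]
'c' @ 2: {1,2,5,7,11}  [accepting]
'd' @ 3: {1,2,3,4,5,6,8,10}  [accepting]
end set {1,2,3,4,5,6,8,10} — state 1 in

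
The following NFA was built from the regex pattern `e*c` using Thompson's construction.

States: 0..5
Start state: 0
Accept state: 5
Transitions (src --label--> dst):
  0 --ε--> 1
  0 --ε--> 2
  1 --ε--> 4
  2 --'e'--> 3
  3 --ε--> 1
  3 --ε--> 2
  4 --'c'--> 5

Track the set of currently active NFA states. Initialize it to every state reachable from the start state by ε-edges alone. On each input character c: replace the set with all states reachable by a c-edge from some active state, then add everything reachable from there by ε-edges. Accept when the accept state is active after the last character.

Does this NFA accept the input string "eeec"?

Answer: ACCEPT

Trace:
initial (ε-close {0}): {0,1,2,4}
'e' @ 1: {1,2,3,4}
'e' @ 2: {1,2,3,4}
'e' @ 3: {1,2,3,4}
'c' @ 4: {5}  (accept∈set)
end set {5} — state 5 in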